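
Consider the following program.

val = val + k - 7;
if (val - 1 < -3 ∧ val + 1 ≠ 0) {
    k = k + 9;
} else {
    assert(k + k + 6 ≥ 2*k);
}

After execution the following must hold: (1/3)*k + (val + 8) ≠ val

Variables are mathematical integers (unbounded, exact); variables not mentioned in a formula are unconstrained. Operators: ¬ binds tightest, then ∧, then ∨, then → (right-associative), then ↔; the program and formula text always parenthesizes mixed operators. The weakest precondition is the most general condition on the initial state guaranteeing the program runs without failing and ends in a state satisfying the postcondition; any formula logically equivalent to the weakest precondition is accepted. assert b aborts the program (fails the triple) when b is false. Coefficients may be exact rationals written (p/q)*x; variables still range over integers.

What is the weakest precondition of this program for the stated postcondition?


Working backward. After the program, the postcondition (1/3)*k + (val + 8) ≠ val must hold; in canonical form it is (1/3)*k ≠ -8.
Then branch requires (1/3)*k ≠ -11; else branch requires (1/3)*k ≠ -8.
Before the if: ((val < -2 ∧ val ≠ -1) → (1/3)*k ≠ -11) ∧ ((¬(val < -2 ∧ val ≠ -1)) → (1/3)*k ≠ -8)
Before val := val + k - 7: ((k + val < 5 ∧ k + val ≠ 6) → (1/3)*k ≠ -11) ∧ ((¬(k + val < 5 ∧ k + val ≠ 6)) → (1/3)*k ≠ -8)
Answer: WP = ((k + val < 5 ∧ k + val ≠ 6) → (1/3)*k ≠ -11) ∧ ((¬(k + val < 5 ∧ k + val ≠ 6)) → (1/3)*k ≠ -8)


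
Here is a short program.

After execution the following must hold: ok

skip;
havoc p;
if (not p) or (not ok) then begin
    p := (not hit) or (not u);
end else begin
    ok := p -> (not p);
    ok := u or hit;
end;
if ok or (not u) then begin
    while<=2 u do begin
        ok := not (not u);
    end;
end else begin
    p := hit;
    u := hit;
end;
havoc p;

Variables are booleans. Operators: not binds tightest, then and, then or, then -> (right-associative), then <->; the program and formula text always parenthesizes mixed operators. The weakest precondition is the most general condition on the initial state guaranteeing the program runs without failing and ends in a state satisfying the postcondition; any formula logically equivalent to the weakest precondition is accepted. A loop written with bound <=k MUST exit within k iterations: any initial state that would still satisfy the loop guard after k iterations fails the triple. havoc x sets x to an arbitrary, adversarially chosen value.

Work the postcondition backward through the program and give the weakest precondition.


Working backward. After the program, ok must hold.
Before havoc p: ok
Then branch requires (u -> ((not u) and ((not u) -> u))) and ((not u) -> ok); else branch requires ok.
Before the if: ((ok or (not u)) -> ((u -> ((not u) and ((not u) -> u))) and ((not u) -> ok))) and ((not (ok or (not u))) -> ok)
Then branch requires ((ok or (not u)) -> ((u -> ((not u) and ((not u) -> u))) and ((not u) -> ok))) and ((not (ok or (not u))) -> ok); else branch requires (u -> ((not u) and ((not u) -> u))) and ((not u) -> (u or hit)).
Before the if: (((not p) or (not ok)) -> (((ok or (not u)) -> ((u -> ((not u) and ((not u) -> u))) and ((not u) -> ok))) and ((not (ok or (not u))) -> ok))) and ((not ((not p) or (not ok))) -> ((u -> ((not u) and ((not u) -> u))) and ((not u) -> (u or hit))))
Before havoc p: ((not ok) -> (((ok or (not u)) -> ((u -> ((not u) and ((not u) -> u))) and ((not u) -> ok))) and ((not (ok or (not u))) -> ok))) and (ok -> ((u -> ((not u) and ((not u) -> u))) and ((not u) -> (u or hit)))) and ((ok or (not u)) -> ((u -> ((not u) and ((not u) -> u))) and ((not u) -> ok))) and ((not (ok or (not u))) -> ok)
Before skip: ((not ok) -> (((ok or (not u)) -> ((u -> ((not u) and ((not u) -> u))) and ((not u) -> ok))) and ((not (ok or (not u))) -> ok))) and (ok -> ((u -> ((not u) and ((not u) -> u))) and ((not u) -> (u or hit)))) and ((ok or (not u)) -> ((u -> ((not u) and ((not u) -> u))) and ((not u) -> ok))) and ((not (ok or (not u))) -> ok)
Answer: WP = ((not ok) -> (((ok or (not u)) -> ((u -> ((not u) and ((not u) -> u))) and ((not u) -> ok))) and ((not (ok or (not u))) -> ok))) and (ok -> ((u -> ((not u) and ((not u) -> u))) and ((not u) -> (u or hit)))) and ((ok or (not u)) -> ((u -> ((not u) and ((not u) -> u))) and ((not u) -> ok))) and ((not (ok or (not u))) -> ok)


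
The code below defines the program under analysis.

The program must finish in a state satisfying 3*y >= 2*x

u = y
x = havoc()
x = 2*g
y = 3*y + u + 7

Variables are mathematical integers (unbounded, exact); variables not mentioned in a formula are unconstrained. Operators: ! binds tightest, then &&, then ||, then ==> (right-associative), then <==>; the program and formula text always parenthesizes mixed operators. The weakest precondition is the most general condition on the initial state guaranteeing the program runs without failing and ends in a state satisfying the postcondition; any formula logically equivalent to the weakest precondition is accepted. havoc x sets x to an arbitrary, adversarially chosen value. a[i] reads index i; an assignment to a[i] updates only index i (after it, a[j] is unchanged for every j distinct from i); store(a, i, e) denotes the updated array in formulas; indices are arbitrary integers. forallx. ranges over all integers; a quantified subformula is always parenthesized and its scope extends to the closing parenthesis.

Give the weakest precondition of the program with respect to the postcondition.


Working backward. After the program, 3*y >= 2*x must hold.
Before y := 3*y + u + 7: 3*u + 9*y >= 2*x - 21
Before x := 2*g: 3*u + 9*y >= 4*g - 21
Before havoc x: 3*u + 9*y >= 4*g - 21
Before u := y: 12*y >= 4*g - 21
Answer: WP = 12*y >= 4*g - 21


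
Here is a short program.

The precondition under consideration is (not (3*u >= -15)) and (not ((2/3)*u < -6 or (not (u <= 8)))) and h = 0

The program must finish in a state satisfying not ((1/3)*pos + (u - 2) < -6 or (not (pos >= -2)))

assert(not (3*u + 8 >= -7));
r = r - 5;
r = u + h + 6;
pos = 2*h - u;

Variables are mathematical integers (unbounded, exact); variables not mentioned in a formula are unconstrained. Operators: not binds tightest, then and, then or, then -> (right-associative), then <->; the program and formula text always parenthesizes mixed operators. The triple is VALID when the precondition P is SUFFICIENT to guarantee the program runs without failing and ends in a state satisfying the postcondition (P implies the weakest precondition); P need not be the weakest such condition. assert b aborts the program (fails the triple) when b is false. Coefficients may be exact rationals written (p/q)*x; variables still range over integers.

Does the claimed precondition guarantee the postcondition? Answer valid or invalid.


Working backward. After the program, the postcondition not ((1/3)*pos + (u - 2) < -6 or (not (pos >= -2))) must hold; in canonical form it is not ((1/3)*pos + u < -4 or (not (pos >= -2))).
Before pos := 2*h - u: not ((2/3)*h + (2/3)*u < -4 or (not (2*h >= u - 2)))
Before r := u + h + 6: not ((2/3)*h + (2/3)*u < -4 or (not (2*h >= u - 2)))
Before r := r - 5: not ((2/3)*h + (2/3)*u < -4 or (not (2*h >= u - 2)))
Before assert not (3*u + 8 >= -7): (not (3*u >= -15)) and (not ((2/3)*h + (2/3)*u < -4 or (not (2*h >= u - 2))))
The weakest precondition is (not (3*u >= -15)) and (not ((2/3)*h + (2/3)*u < -4 or (not (2*h >= u - 2)))).
Check whether (not (3*u >= -15)) and (not ((2/3)*u < -6 or (not (u <= 8)))) and h = 0 implies it.
Countermodel: at the initial state h = 0, u = -9, the precondition holds but the weakest precondition fails.
Answer: invalid


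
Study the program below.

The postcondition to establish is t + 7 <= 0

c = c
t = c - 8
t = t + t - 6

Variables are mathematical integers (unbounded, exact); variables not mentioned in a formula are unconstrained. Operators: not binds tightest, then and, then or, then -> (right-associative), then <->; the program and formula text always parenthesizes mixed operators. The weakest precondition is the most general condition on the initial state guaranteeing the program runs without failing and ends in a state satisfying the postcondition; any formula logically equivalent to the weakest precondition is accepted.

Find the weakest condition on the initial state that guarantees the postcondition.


Working backward. After the program, the postcondition t + 7 <= 0 must hold; in canonical form it is t <= -7.
Before t := t + t - 6: 2*t <= -1
Before t := c - 8: 2*c <= 15
Before c := c: 2*c <= 15
Answer: WP = 2*c <= 15


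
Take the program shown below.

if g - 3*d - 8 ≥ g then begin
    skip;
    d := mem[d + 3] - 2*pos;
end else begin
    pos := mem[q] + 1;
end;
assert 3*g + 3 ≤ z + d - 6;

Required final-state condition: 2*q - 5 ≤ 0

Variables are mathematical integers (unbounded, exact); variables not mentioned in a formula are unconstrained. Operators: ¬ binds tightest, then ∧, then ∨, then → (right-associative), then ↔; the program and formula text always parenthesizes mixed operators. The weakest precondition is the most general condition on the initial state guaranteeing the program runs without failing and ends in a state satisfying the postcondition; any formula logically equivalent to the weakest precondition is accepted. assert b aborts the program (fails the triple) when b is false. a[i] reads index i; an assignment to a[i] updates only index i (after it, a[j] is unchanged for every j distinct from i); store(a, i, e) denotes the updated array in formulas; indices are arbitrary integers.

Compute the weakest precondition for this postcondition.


Working backward. After the program, the postcondition 2*q - 5 ≤ 0 must hold; in canonical form it is 2*q ≤ 5.
Before assert 3*g + 3 ≤ z + d - 6: 3*g ≤ d + z - 9 ∧ 2*q ≤ 5
Then branch requires 3*g + 2*pos ≤ mem[d + 3] + z - 9 ∧ 2*q ≤ 5; else branch requires 3*g ≤ d + z - 9 ∧ 2*q ≤ 5.
Before the if: (3*d ≤ -8 → (3*g + 2*pos ≤ mem[d + 3] + z - 9 ∧ 2*q ≤ 5)) ∧ ((¬(3*d ≤ -8)) → (3*g ≤ d + z - 9 ∧ 2*q ≤ 5))
Answer: WP = (3*d ≤ -8 → (3*g + 2*pos ≤ mem[d + 3] + z - 9 ∧ 2*q ≤ 5)) ∧ ((¬(3*d ≤ -8)) → (3*g ≤ d + z - 9 ∧ 2*q ≤ 5))


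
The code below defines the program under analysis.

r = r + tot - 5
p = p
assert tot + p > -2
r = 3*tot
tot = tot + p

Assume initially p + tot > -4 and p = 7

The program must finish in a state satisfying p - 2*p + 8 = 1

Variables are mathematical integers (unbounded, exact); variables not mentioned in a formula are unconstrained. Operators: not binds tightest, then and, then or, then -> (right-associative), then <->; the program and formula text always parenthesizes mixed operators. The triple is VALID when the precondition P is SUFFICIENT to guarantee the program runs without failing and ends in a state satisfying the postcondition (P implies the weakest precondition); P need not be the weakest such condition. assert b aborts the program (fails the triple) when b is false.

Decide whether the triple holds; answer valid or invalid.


Working backward. After the program, the postcondition p - 2*p + 8 = 1 must hold; in canonical form it is p = 7.
Before tot := tot + p: p = 7
Before r := 3*tot: p = 7
Before assert tot + p > -2: p + tot > -2 and p = 7
Before p := p: p + tot > -2 and p = 7
Before r := r + tot - 5: p + tot > -2 and p = 7
The weakest precondition is p + tot > -2 and p = 7.
Check whether p + tot > -4 and p = 7 implies it.
Countermodel: at the initial state p = 7, tot = -10, the precondition holds but the weakest precondition fails.
Answer: invalid


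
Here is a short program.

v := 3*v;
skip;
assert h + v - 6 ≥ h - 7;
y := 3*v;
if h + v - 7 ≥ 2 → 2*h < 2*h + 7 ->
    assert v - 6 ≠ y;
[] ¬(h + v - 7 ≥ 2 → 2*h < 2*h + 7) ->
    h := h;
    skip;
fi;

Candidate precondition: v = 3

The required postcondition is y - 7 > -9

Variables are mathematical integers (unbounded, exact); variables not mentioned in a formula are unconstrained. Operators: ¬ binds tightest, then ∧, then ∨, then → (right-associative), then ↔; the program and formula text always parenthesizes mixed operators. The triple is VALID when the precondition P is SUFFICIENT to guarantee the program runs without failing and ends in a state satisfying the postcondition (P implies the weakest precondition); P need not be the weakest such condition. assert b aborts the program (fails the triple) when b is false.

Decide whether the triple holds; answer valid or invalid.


Working backward. After the program, the postcondition y - 7 > -9 must hold; in canonical form it is y > -2.
Then branch requires v ≠ y + 6 ∧ y > -2; else branch requires y > -2.
Before the if: v ≠ y + 6 ∧ y > -2
Before y := 3*v: 2*v ≠ -6 ∧ 3*v > -2
Before assert h + v - 6 ≥ h - 7: v ≥ -1 ∧ 2*v ≠ -6 ∧ 3*v > -2
Before skip: v ≥ -1 ∧ 2*v ≠ -6 ∧ 3*v > -2
Before v := 3*v: 3*v ≥ -1 ∧ 6*v ≠ -6 ∧ 9*v > -2
The weakest precondition is 3*v ≥ -1 ∧ 6*v ≠ -6 ∧ 9*v > -2.
Check whether v = 3 implies it.
Every state satisfying the precondition satisfies the weakest precondition: the implication holds.
Answer: valid


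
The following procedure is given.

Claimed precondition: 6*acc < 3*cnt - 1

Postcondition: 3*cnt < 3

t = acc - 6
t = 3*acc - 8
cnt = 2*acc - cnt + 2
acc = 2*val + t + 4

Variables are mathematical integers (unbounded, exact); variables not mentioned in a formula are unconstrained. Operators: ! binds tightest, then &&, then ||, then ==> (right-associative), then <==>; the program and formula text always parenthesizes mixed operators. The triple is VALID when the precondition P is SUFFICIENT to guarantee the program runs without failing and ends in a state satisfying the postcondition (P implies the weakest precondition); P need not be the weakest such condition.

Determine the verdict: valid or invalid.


Working backward. After the program, 3*cnt < 3 must hold.
Before acc := 2*val + t + 4: 3*cnt < 3
Before cnt := 2*acc - cnt + 2: 6*acc < 3*cnt - 3
Before t := 3*acc - 8: 6*acc < 3*cnt - 3
Before t := acc - 6: 6*acc < 3*cnt - 3
The weakest precondition is 6*acc < 3*cnt - 3.
Check whether 6*acc < 3*cnt - 1 implies it.
Countermodel: at the initial state acc = 0, cnt = 1, the precondition holds but the weakest precondition fails.
Answer: invalid


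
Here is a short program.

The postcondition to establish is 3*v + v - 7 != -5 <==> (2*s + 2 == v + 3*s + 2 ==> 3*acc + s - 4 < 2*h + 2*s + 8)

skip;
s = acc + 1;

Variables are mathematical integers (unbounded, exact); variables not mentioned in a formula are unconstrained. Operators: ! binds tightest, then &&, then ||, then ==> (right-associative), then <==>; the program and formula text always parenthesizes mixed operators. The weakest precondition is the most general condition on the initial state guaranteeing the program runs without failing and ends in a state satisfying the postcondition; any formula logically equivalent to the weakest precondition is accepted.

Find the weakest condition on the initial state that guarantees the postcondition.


Working backward. After the program, the postcondition 3*v + v - 7 != -5 <==> (2*s + 2 == v + 3*s + 2 ==> 3*acc + s - 4 < 2*h + 2*s + 8) must hold; in canonical form it is 4*v != 2 <==> (s + v == 0 ==> 3*acc < 2*h + s + 12).
Before s := acc + 1: 4*v != 2 <==> (acc + v == -1 ==> 2*acc < 2*h + 13)
Before skip: 4*v != 2 <==> (acc + v == -1 ==> 2*acc < 2*h + 13)
Answer: WP = 4*v != 2 <==> (acc + v == -1 ==> 2*acc < 2*h + 13)


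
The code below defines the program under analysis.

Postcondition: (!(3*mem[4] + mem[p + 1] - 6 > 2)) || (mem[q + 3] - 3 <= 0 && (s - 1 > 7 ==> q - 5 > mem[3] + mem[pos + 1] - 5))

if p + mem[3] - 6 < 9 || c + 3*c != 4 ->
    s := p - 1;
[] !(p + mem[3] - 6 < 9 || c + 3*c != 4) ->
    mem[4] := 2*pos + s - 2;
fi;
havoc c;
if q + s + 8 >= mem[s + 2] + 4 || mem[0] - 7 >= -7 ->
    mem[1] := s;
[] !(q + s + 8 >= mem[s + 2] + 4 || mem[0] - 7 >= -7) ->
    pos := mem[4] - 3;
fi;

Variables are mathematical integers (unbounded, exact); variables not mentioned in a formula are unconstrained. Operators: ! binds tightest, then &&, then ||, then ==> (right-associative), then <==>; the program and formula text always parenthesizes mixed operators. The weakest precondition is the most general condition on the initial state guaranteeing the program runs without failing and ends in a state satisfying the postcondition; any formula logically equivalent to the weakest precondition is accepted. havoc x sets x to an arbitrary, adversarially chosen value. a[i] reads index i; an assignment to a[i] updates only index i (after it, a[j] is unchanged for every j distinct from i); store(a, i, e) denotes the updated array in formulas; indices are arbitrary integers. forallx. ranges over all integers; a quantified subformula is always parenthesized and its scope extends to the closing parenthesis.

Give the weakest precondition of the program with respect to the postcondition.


Working backward. After the program, the postcondition (!(3*mem[4] + mem[p + 1] - 6 > 2)) || (mem[q + 3] - 3 <= 0 && (s - 1 > 7 ==> q - 5 > mem[3] + mem[pos + 1] - 5)) must hold; in canonical form it is (!(mem[p + 1] + 3*mem[4] > 8)) || (mem[q + 3] <= 3 && (s > 8 ==> q > mem[pos + 1] + mem[3])).
Then branch requires (!(3*mem[4] + store(mem, 1, s)[p + 1] > 8)) || (store(mem, 1, s)[q + 3] <= 3 && (s > 8 ==> q > mem[3] + store(mem, 1, s)[pos + 1])); else branch requires (!(mem[p + 1] + 3*mem[4] > 8)) || (mem[q + 3] <= 3 && (s > 8 ==> q > mem[3] + mem[mem[4] - 2])).
Before the if: ((q + s >= mem[s + 2] - 4 || mem[0] >= 0) ==> ((!(3*mem[4] + store(mem, 1, s)[p + 1] > 8)) || (store(mem, 1, s)[q + 3] <= 3 && (s > 8 ==> q > mem[3] + store(mem, 1, s)[pos + 1])))) && ((!(q + s >= mem[s + 2] - 4 || mem[0] >= 0)) ==> ((!(mem[p + 1] + 3*mem[4] > 8)) || (mem[q + 3] <= 3 && (s > 8 ==> q > mem[3] + mem[mem[4] - 2]))))
Before havoc c: ((q + s >= mem[s + 2] - 4 || mem[0] >= 0) ==> ((!(3*mem[4] + store(mem, 1, s)[p + 1] > 8)) || (store(mem, 1, s)[q + 3] <= 3 && (s > 8 ==> q > mem[3] + store(mem, 1, s)[pos + 1])))) && ((!(q + s >= mem[s + 2] - 4 || mem[0] >= 0)) ==> ((!(mem[p + 1] + 3*mem[4] > 8)) || (mem[q + 3] <= 3 && (s > 8 ==> q > mem[3] + mem[mem[4] - 2]))))
Then branch requires ((p + q >= mem[p + 1] - 3 || mem[0] >= 0) ==> ((!(3*mem[4] + store(mem, 1, p - 1)[p + 1] > 8)) || (store(mem, 1, p - 1)[q + 3] <= 3 && (p > 9 ==> q > mem[3] + store(mem, 1, p - 1)[pos + 1])))) && ((!(p + q >= mem[p + 1] - 3 || mem[0] >= 0)) ==> ((!(mem[p + 1] + 3*mem[4] > 8)) || (mem[q + 3] <= 3 && (p > 9 ==> q > mem[3] + mem[mem[4] - 2])))); else branch requires ((q + s >= store(mem, 4, 2*pos + s - 2)[s + 2] - 4 || mem[0] >= 0) ==> ((!(store(store(mem, 4, 2*pos + s - 2), 1, s)[p + 1] + 6*pos + 3*s > 14)) || (store(store(mem, 4, 2*pos + s - 2), 1, s)[q + 3] <= 3 && (s > 8 ==> q > mem[3] + store(store(mem, 4, 2*pos + s - 2), 1, s)[pos + 1])))) && ((!(q + s >= store(mem, 4, 2*pos + s - 2)[s + 2] - 4 || mem[0] >= 0)) ==> ((!(store(mem, 4, 2*pos + s - 2)[p + 1] + 6*pos + 3*s > 14)) || (store(mem, 4, 2*pos + s - 2)[q + 3] <= 3 && (s > 8 ==> q > mem[3] + store(mem, 4, 2*pos + s - 2)[2*pos + s - 4])))).
Before the if: ((mem[3] + p < 15 || 4*c != 4) ==> (((p + q >= mem[p + 1] - 3 || mem[0] >= 0) ==> ((!(3*mem[4] + store(mem, 1, p - 1)[p + 1] > 8)) || (store(mem, 1, p - 1)[q + 3] <= 3 && (p > 9 ==> q > mem[3] + store(mem, 1, p - 1)[pos + 1])))) && ((!(p + q >= mem[p + 1] - 3 || mem[0] >= 0)) ==> ((!(mem[p + 1] + 3*mem[4] > 8)) || (mem[q + 3] <= 3 && (p > 9 ==> q > mem[3] + mem[mem[4] - 2])))))) && ((!(mem[3] + p < 15 || 4*c != 4)) ==> (((q + s >= store(mem, 4, 2*pos + s - 2)[s + 2] - 4 || mem[0] >= 0) ==> ((!(store(store(mem, 4, 2*pos + s - 2), 1, s)[p + 1] + 6*pos + 3*s > 14)) || (store(store(mem, 4, 2*pos + s - 2), 1, s)[q + 3] <= 3 && (s > 8 ==> q > mem[3] + store(store(mem, 4, 2*pos + s - 2), 1, s)[pos + 1])))) && ((!(q + s >= store(mem, 4, 2*pos + s - 2)[s + 2] - 4 || mem[0] >= 0)) ==> ((!(store(mem, 4, 2*pos + s - 2)[p + 1] + 6*pos + 3*s > 14)) || (store(mem, 4, 2*pos + s - 2)[q + 3] <= 3 && (s > 8 ==> q > mem[3] + store(mem, 4, 2*pos + s - 2)[2*pos + s - 4]))))))
Answer: WP = ((mem[3] + p < 15 || 4*c != 4) ==> (((p + q >= mem[p + 1] - 3 || mem[0] >= 0) ==> ((!(3*mem[4] + store(mem, 1, p - 1)[p + 1] > 8)) || (store(mem, 1, p - 1)[q + 3] <= 3 && (p > 9 ==> q > mem[3] + store(mem, 1, p - 1)[pos + 1])))) && ((!(p + q >= mem[p + 1] - 3 || mem[0] >= 0)) ==> ((!(mem[p + 1] + 3*mem[4] > 8)) || (mem[q + 3] <= 3 && (p > 9 ==> q > mem[3] + mem[mem[4] - 2])))))) && ((!(mem[3] + p < 15 || 4*c != 4)) ==> (((q + s >= store(mem, 4, 2*pos + s - 2)[s + 2] - 4 || mem[0] >= 0) ==> ((!(store(store(mem, 4, 2*pos + s - 2), 1, s)[p + 1] + 6*pos + 3*s > 14)) || (store(store(mem, 4, 2*pos + s - 2), 1, s)[q + 3] <= 3 && (s > 8 ==> q > mem[3] + store(store(mem, 4, 2*pos + s - 2), 1, s)[pos + 1])))) && ((!(q + s >= store(mem, 4, 2*pos + s - 2)[s + 2] - 4 || mem[0] >= 0)) ==> ((!(store(mem, 4, 2*pos + s - 2)[p + 1] + 6*pos + 3*s > 14)) || (store(mem, 4, 2*pos + s - 2)[q + 3] <= 3 && (s > 8 ==> q > mem[3] + store(mem, 4, 2*pos + s - 2)[2*pos + s - 4]))))))


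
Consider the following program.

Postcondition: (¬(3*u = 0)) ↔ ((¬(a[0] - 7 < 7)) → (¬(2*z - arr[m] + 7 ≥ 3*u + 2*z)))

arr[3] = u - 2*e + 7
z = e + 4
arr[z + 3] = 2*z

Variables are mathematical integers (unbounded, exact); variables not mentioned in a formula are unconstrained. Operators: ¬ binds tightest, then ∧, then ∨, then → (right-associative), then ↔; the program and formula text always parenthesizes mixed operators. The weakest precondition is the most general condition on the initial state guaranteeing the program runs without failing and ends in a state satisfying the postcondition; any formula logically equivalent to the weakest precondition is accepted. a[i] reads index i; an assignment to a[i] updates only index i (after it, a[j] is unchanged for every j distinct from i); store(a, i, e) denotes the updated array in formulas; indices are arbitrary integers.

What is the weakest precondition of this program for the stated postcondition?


Working backward. After the program, the postcondition (¬(3*u = 0)) ↔ ((¬(a[0] - 7 < 7)) → (¬(2*z - arr[m] + 7 ≥ 3*u + 2*z))) must hold; in canonical form it is (¬(3*u = 0)) ↔ ((¬(a[0] < 14)) → (¬(arr[m] + 3*u ≤ 7))).
Before arr[z + 3] := 2*z: (¬(3*u = 0)) ↔ ((¬(a[0] < 14)) → (¬(store(arr, z + 3, 2*z)[m] + 3*u ≤ 7)))
Before z := e + 4: (¬(3*u = 0)) ↔ ((¬(a[0] < 14)) → (¬(store(arr, e + 7, 2*e + 8)[m] + 3*u ≤ 7)))
Before arr[3] := u - 2*e + 7: (¬(3*u = 0)) ↔ ((¬(a[0] < 14)) → (¬(store(store(arr, 3, -2*e + u + 7), e + 7, 2*e + 8)[m] + 3*u ≤ 7)))
Answer: WP = (¬(3*u = 0)) ↔ ((¬(a[0] < 14)) → (¬(store(store(arr, 3, -2*e + u + 7), e + 7, 2*e + 8)[m] + 3*u ≤ 7)))


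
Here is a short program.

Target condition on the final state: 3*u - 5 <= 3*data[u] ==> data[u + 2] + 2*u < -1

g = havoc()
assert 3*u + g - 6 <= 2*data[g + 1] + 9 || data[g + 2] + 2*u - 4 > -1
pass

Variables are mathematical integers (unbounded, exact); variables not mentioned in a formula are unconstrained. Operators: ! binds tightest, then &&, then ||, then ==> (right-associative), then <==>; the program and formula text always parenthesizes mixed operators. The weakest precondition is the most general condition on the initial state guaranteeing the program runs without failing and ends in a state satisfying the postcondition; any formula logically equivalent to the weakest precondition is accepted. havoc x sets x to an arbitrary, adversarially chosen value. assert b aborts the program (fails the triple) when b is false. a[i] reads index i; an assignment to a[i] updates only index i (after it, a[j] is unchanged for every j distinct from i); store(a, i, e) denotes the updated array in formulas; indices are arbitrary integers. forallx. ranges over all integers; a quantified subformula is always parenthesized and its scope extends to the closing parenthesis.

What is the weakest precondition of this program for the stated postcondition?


Working backward. After the program, the postcondition 3*u - 5 <= 3*data[u] ==> data[u + 2] + 2*u < -1 must hold; in canonical form it is 3*u <= 3*data[u] + 5 ==> data[u + 2] + 2*u < -1.
Before skip: 3*u <= 3*data[u] + 5 ==> data[u + 2] + 2*u < -1
Before assert 3*u + g - 6 <= 2*data[g + 1] + 9 || data[g + 2] + 2*u - 4 > -1: (g + 3*u <= 2*data[g + 1] + 15 || data[g + 2] + 2*u > 3) && (3*u <= 3*data[u] + 5 ==> data[u + 2] + 2*u < -1)
Before havoc g: forall g_1. ((g_1 + 3*u <= 2*data[g_1 + 1] + 15 || data[g_1 + 2] + 2*u > 3) && (3*u <= 3*data[u] + 5 ==> data[u + 2] + 2*u < -1))
Answer: WP = forall g_1. ((g_1 + 3*u <= 2*data[g_1 + 1] + 15 || data[g_1 + 2] + 2*u > 3) && (3*u <= 3*data[u] + 5 ==> data[u + 2] + 2*u < -1))


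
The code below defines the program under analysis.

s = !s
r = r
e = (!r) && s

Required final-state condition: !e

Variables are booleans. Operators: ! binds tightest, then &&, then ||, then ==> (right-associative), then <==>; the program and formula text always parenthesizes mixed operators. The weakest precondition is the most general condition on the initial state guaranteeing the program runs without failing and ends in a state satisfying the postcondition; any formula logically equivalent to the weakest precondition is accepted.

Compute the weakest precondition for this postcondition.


Working backward. After the program, !e must hold.
Before e := (!r) && s: !((!r) && s)
Before r := r: !((!r) && s)
Before s := !s: !((!r) && (!s))
Answer: WP = !((!r) && (!s))


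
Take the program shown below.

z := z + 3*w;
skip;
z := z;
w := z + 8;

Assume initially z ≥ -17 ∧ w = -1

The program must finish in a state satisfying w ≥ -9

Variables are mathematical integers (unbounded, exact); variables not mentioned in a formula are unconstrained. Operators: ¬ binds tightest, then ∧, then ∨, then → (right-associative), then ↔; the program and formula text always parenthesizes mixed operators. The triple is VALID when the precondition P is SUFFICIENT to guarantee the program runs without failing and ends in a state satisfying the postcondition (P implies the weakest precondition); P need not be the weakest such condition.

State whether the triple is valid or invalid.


Working backward. After the program, w ≥ -9 must hold.
Before w := z + 8: z ≥ -17
Before z := z: z ≥ -17
Before skip: z ≥ -17
Before z := z + 3*w: 3*w + z ≥ -17
The weakest precondition is 3*w + z ≥ -17.
Check whether z ≥ -17 ∧ w = -1 implies it.
Countermodel: at the initial state w = -1, z = -17, the precondition holds but the weakest precondition fails.
Answer: invalid


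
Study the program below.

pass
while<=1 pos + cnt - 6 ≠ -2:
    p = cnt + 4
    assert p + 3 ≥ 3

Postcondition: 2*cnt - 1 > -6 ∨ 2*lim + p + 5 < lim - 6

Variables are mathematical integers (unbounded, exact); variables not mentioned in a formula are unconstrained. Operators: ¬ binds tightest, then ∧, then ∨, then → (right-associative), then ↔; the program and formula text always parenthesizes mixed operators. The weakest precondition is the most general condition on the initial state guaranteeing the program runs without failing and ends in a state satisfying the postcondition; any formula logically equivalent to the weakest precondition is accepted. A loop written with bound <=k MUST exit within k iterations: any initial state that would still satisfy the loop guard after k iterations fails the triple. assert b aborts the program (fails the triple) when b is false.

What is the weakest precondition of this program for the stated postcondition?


Working backward. After the program, the postcondition 2*cnt - 1 > -6 ∨ 2*lim + p + 5 < lim - 6 must hold; in canonical form it is 2*cnt > -5 ∨ lim + p < -11.
Before the loop (bound <=1), unroll the exhaustion recursion (WP_0 = exit-now case; WP_j = one more guarded iteration, up to j = 1):
  WP_0: (¬(cnt + pos ≠ 4)) ∧ (2*cnt > -5 ∨ lim + p < -11)
  WP_1: (cnt + pos ≠ 4 → (cnt ≥ -4 ∧ (¬(cnt + pos ≠ 4)) ∧ (2*cnt > -5 ∨ cnt + lim < -15))) ∧ ((¬(cnt + pos ≠ 4)) → (2*cnt > -5 ∨ lim + p < -11))
So before the loop: (cnt + pos ≠ 4 → (cnt ≥ -4 ∧ (¬(cnt + pos ≠ 4)) ∧ (2*cnt > -5 ∨ cnt + lim < -15))) ∧ ((¬(cnt + pos ≠ 4)) → (2*cnt > -5 ∨ lim + p < -11))
Before skip: (cnt + pos ≠ 4 → (cnt ≥ -4 ∧ (¬(cnt + pos ≠ 4)) ∧ (2*cnt > -5 ∨ cnt + lim < -15))) ∧ ((¬(cnt + pos ≠ 4)) → (2*cnt > -5 ∨ lim + p < -11))
Answer: WP = (cnt + pos ≠ 4 → (cnt ≥ -4 ∧ (¬(cnt + pos ≠ 4)) ∧ (2*cnt > -5 ∨ cnt + lim < -15))) ∧ ((¬(cnt + pos ≠ 4)) → (2*cnt > -5 ∨ lim + p < -11))


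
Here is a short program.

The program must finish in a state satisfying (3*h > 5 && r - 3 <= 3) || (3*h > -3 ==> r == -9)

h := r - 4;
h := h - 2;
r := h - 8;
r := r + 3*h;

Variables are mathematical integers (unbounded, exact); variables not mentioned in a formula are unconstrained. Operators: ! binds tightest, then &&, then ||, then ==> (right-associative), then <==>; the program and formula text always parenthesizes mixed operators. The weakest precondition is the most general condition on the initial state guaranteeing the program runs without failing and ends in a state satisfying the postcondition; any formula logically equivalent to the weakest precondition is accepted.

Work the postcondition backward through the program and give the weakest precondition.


Working backward. After the program, the postcondition (3*h > 5 && r - 3 <= 3) || (3*h > -3 ==> r == -9) must hold; in canonical form it is (3*h > 5 && r <= 6) || (3*h > -3 ==> r == -9).
Before r := r + 3*h: (3*h > 5 && 3*h + r <= 6) || (3*h > -3 ==> 3*h + r == -9)
Before r := h - 8: (3*h > 5 && 4*h <= 14) || (3*h > -3 ==> 4*h == -1)
Before h := h - 2: (3*h > 11 && 4*h <= 22) || (3*h > 3 ==> 4*h == 7)
Before h := r - 4: (3*r > 23 && 4*r <= 38) || (3*r > 15 ==> 4*r == 23)
Answer: WP = (3*r > 23 && 4*r <= 38) || (3*r > 15 ==> 4*r == 23)


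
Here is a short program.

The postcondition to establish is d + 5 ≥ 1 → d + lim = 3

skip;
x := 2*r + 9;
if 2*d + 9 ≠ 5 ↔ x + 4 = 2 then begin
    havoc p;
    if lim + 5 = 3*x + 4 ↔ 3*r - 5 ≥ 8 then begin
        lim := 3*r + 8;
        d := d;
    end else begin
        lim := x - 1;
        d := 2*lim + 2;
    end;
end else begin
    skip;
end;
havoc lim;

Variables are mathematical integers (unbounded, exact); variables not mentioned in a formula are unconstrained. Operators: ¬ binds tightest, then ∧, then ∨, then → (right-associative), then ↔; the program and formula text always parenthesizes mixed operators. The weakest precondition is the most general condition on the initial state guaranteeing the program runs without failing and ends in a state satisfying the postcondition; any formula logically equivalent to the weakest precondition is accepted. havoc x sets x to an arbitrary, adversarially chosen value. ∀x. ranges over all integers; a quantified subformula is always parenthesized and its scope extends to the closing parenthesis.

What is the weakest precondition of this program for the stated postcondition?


Working backward. After the program, the postcondition d + 5 ≥ 1 → d + lim = 3 must hold; in canonical form it is d ≥ -4 → d + lim = 3.
Before havoc lim: ∀lim_1. (d ≥ -4 → d + lim_1 = 3)
Then branch requires ((lim = 3*x - 1 ↔ 3*r ≥ 13) → (∀lim_1. (d ≥ -4 → d + lim_1 = 3))) ∧ ((¬(lim = 3*x - 1 ↔ 3*r ≥ 13)) → (∀lim_1. (2*x ≥ -4 → lim_1 + 2*x = 3))); else branch requires ∀lim_1. (d ≥ -4 → d + lim_1 = 3).
Before the if: ((2*d ≠ -4 ↔ x = -2) → (((lim = 3*x - 1 ↔ 3*r ≥ 13) → (∀lim_1. (d ≥ -4 → d + lim_1 = 3))) ∧ ((¬(lim = 3*x - 1 ↔ 3*r ≥ 13)) → (∀lim_1. (2*x ≥ -4 → lim_1 + 2*x = 3))))) ∧ ((¬(2*d ≠ -4 ↔ x = -2)) → (∀lim_1. (d ≥ -4 → d + lim_1 = 3)))
Before x := 2*r + 9: ((2*d ≠ -4 ↔ 2*r = -11) → (((lim = 6*r + 26 ↔ 3*r ≥ 13) → (∀lim_1. (d ≥ -4 → d + lim_1 = 3))) ∧ ((¬(lim = 6*r + 26 ↔ 3*r ≥ 13)) → (∀lim_1. (4*r ≥ -22 → lim_1 + 4*r = -15))))) ∧ ((¬(2*d ≠ -4 ↔ 2*r = -11)) → (∀lim_1. (d ≥ -4 → d + lim_1 = 3)))
Before skip: ((2*d ≠ -4 ↔ 2*r = -11) → (((lim = 6*r + 26 ↔ 3*r ≥ 13) → (∀lim_1. (d ≥ -4 → d + lim_1 = 3))) ∧ ((¬(lim = 6*r + 26 ↔ 3*r ≥ 13)) → (∀lim_1. (4*r ≥ -22 → lim_1 + 4*r = -15))))) ∧ ((¬(2*d ≠ -4 ↔ 2*r = -11)) → (∀lim_1. (d ≥ -4 → d + lim_1 = 3)))
Answer: WP = ((2*d ≠ -4 ↔ 2*r = -11) → (((lim = 6*r + 26 ↔ 3*r ≥ 13) → (∀lim_1. (d ≥ -4 → d + lim_1 = 3))) ∧ ((¬(lim = 6*r + 26 ↔ 3*r ≥ 13)) → (∀lim_1. (4*r ≥ -22 → lim_1 + 4*r = -15))))) ∧ ((¬(2*d ≠ -4 ↔ 2*r = -11)) → (∀lim_1. (d ≥ -4 → d + lim_1 = 3)))


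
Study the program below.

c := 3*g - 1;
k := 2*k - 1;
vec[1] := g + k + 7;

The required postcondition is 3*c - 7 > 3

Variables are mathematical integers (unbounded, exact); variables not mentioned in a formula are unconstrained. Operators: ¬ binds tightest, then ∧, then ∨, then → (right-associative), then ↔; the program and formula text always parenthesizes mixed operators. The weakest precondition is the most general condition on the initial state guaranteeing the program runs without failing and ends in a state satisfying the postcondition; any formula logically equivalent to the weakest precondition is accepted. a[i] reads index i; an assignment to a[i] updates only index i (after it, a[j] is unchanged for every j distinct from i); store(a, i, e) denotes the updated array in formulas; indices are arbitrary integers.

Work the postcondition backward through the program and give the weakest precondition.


Working backward. After the program, the postcondition 3*c - 7 > 3 must hold; in canonical form it is 3*c > 10.
Before vec[1] := g + k + 7: 3*c > 10
Before k := 2*k - 1: 3*c > 10
Before c := 3*g - 1: 9*g > 13
Answer: WP = 9*g > 13


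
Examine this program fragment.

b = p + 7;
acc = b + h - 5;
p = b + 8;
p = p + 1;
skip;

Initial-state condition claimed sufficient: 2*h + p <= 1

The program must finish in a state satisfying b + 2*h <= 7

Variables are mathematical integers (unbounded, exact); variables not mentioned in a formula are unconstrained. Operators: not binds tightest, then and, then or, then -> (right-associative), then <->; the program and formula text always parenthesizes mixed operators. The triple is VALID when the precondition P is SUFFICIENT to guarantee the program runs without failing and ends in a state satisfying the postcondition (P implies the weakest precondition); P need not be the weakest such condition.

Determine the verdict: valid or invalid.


Working backward. After the program, b + 2*h <= 7 must hold.
Before skip: b + 2*h <= 7
Before p := p + 1: b + 2*h <= 7
Before p := b + 8: b + 2*h <= 7
Before acc := b + h - 5: b + 2*h <= 7
Before b := p + 7: 2*h + p <= 0
The weakest precondition is 2*h + p <= 0.
Check whether 2*h + p <= 1 implies it.
Countermodel: at the initial state h = 0, p = 1, the precondition holds but the weakest precondition fails.
Answer: invalid


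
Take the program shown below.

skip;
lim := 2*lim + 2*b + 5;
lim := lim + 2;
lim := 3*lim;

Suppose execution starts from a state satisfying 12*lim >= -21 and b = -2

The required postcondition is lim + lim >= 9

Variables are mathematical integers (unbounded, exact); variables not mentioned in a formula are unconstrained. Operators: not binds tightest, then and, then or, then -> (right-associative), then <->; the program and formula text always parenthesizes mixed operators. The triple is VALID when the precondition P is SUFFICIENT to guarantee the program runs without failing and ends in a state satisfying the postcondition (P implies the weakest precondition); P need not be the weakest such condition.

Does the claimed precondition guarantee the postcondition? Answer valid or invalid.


Working backward. After the program, the postcondition lim + lim >= 9 must hold; in canonical form it is 2*lim >= 9.
Before lim := 3*lim: 6*lim >= 9
Before lim := lim + 2: 6*lim >= -3
Before lim := 2*lim + 2*b + 5: 12*b + 12*lim >= -33
Before skip: 12*b + 12*lim >= -33
The weakest precondition is 12*b + 12*lim >= -33.
Check whether 12*lim >= -21 and b = -2 implies it.
Countermodel: at the initial state b = -2, lim = -1, the precondition holds but the weakest precondition fails.
Answer: invalid


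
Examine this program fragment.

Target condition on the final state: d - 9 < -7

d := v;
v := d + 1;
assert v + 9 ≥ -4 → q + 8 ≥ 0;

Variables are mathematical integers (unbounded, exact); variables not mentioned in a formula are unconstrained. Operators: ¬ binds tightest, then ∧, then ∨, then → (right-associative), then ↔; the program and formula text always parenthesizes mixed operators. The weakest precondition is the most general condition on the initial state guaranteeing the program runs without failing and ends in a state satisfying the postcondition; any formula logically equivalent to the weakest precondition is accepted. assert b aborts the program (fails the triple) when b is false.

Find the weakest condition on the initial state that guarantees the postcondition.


Working backward. After the program, the postcondition d - 9 < -7 must hold; in canonical form it is d < 2.
Before assert v + 9 ≥ -4 → q + 8 ≥ 0: (v ≥ -13 → q ≥ -8) ∧ d < 2
Before v := d + 1: (d ≥ -14 → q ≥ -8) ∧ d < 2
Before d := v: (v ≥ -14 → q ≥ -8) ∧ v < 2
Answer: WP = (v ≥ -14 → q ≥ -8) ∧ v < 2


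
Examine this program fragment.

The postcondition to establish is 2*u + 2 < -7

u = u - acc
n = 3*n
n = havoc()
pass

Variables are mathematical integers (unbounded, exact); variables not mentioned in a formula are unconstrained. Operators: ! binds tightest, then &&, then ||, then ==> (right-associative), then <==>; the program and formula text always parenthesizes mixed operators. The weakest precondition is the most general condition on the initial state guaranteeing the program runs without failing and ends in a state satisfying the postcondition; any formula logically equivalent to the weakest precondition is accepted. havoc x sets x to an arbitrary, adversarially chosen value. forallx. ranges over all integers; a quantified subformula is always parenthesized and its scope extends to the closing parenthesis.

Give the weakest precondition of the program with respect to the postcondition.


Working backward. After the program, the postcondition 2*u + 2 < -7 must hold; in canonical form it is 2*u < -9.
Before skip: 2*u < -9
Before havoc n: 2*u < -9
Before n := 3*n: 2*u < -9
Before u := u - acc: 2*u < 2*acc - 9
Answer: WP = 2*u < 2*acc - 9


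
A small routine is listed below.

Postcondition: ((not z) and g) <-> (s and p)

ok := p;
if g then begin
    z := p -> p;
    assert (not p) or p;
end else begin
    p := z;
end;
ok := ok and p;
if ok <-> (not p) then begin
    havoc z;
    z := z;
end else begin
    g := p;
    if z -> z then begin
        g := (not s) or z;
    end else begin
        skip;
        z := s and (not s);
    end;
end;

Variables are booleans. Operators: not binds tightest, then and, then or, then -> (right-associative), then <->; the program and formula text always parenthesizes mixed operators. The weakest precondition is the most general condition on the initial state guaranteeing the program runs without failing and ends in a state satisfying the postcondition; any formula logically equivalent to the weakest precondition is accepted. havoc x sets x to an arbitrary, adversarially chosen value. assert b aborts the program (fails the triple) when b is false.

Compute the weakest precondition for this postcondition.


Working backward. After the program, ((not z) and g) <-> (s and p) must hold.
Then branch requires (not (s and p)) and (g <-> (s and p)); else branch requires ((not z) and ((not s) or z)) <-> (s and p).
Before the if: ((ok <-> (not p)) -> ((not (s and p)) and (g <-> (s and p)))) and ((not (ok <-> (not p))) -> (((not z) and ((not s) or z)) <-> (s and p)))
Before ok := ok and p: (((ok and p) <-> (not p)) -> ((not (s and p)) and (g <-> (s and p)))) and ((not ((ok and p) <-> (not p))) -> (((not z) and ((not s) or z)) <-> (s and p)))
Then branch requires (((ok and p) <-> (not p)) -> ((not (s and p)) and (g <-> (s and p)))) and ((not ((ok and p) <-> (not p))) -> (not (s and p))); else branch requires (((ok and z) <-> (not z)) -> ((not (s and z)) and (g <-> (s and z)))) and ((not ((ok and z) <-> (not z))) -> (((not z) and ((not s) or z)) <-> (s and z))).
Before the if: (g -> ((((ok and p) <-> (not p)) -> ((not (s and p)) and (g <-> (s and p)))) and ((not ((ok and p) <-> (not p))) -> (not (s and p))))) and ((not g) -> ((((ok and z) <-> (not z)) -> ((not (s and z)) and (g <-> (s and z)))) and ((not ((ok and z) <-> (not z))) -> (((not z) and ((not s) or z)) <-> (s and z)))))
Before ok := p: (g -> (((p <-> (not p)) -> ((not (s and p)) and (g <-> (s and p)))) and ((not (p <-> (not p))) -> (not (s and p))))) and ((not g) -> ((((p and z) <-> (not z)) -> ((not (s and z)) and (g <-> (s and z)))) and ((not ((p and z) <-> (not z))) -> (((not z) and ((not s) or z)) <-> (s and z)))))
Answer: WP = (g -> (((p <-> (not p)) -> ((not (s and p)) and (g <-> (s and p)))) and ((not (p <-> (not p))) -> (not (s and p))))) and ((not g) -> ((((p and z) <-> (not z)) -> ((not (s and z)) and (g <-> (s and z)))) and ((not ((p and z) <-> (not z))) -> (((not z) and ((not s) or z)) <-> (s and z)))))
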